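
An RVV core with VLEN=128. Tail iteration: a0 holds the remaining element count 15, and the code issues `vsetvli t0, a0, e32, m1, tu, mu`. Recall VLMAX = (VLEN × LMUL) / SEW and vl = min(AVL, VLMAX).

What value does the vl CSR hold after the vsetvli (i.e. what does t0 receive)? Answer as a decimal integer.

lanes per group: 128·1/32 = 4
vl = min(AVL, VLMAX) = min(15, 4) = 4

vl = 4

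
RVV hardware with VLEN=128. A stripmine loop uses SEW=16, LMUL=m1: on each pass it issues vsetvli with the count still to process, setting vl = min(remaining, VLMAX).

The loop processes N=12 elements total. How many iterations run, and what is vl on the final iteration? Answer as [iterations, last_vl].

[iterations, last_vl] = [2, 4]

VLMAX = VLEN×LMUL/SEW = 128×1/16 = 8
12 elements at 8/iter → 2 passes, remainder 4 on the last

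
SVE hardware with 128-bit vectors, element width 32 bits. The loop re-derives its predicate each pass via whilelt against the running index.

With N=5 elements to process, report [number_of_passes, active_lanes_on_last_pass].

lane count: 128 div 32 = 4
iterations = ceil(5/4) = 2; final-pass vl = 1

[iterations, last_vl] = [2, 1]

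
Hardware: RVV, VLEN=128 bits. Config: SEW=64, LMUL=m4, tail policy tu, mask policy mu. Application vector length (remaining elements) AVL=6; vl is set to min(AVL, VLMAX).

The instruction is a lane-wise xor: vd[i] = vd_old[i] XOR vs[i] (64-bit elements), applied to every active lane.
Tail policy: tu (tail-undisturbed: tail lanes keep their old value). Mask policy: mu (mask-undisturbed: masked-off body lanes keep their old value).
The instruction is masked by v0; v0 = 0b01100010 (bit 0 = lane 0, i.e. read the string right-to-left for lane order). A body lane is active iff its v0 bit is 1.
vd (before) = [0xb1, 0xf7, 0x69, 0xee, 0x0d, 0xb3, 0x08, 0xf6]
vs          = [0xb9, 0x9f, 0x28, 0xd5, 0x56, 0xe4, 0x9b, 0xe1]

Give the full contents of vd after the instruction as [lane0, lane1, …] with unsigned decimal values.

vd = [177, 104, 105, 238, 13, 87, 8, 246]

lanes per group: 128·4/64 = 8
AVL=6 ≤ VLMAX=8, so vl = 6
[0] mask-off/keep = 0xb1
[1] xor(0xf7,0x9f) = 0x68
[2] mask-off/keep = 0x69
[3] mask-off/keep = 0xee
[4] mask-off/keep = 0x0d
[5] xor(0xb3,0xe4) = 0x57
[6] tail/keep = 0x08
[7] tail/keep = 0xf6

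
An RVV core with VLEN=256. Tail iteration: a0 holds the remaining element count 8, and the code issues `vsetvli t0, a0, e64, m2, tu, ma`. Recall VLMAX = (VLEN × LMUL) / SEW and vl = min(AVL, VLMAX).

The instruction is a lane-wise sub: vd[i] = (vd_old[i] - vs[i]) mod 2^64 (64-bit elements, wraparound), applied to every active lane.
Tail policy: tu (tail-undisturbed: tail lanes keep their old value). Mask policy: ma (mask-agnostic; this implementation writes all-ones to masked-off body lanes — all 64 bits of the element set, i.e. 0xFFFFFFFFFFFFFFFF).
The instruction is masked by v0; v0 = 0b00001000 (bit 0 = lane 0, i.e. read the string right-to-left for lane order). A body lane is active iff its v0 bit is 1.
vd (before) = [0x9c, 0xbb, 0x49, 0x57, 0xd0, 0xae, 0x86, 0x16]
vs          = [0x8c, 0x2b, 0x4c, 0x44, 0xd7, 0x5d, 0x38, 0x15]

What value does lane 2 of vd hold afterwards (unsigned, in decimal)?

VLMAX = VLEN×LMUL/SEW = 256×2/64 = 8
vl = min(AVL, VLMAX) = min(8, 8) = 8
[0] mask-off/ones = 0xffffffffffffffff
[1] mask-off/ones = 0xffffffffffffffff
[2] mask-off/ones = 0xffffffffffffffff
[3] sub(0x57,0x44) = 0x13
[4] mask-off/ones = 0xffffffffffffffff
[5] mask-off/ones = 0xffffffffffffffff
[6] mask-off/ones = 0xffffffffffffffff
[7] mask-off/ones = 0xffffffffffffffff

vd[2] = 18446744073709551615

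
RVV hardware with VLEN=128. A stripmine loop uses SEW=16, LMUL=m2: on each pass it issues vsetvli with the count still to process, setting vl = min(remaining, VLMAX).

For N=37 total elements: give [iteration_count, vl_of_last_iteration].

VLMAX = (128 × 2) / 16 = 16 lanes
37 elements at 16/iter → 3 passes, remainder 5 on the last

[iterations, last_vl] = [3, 5]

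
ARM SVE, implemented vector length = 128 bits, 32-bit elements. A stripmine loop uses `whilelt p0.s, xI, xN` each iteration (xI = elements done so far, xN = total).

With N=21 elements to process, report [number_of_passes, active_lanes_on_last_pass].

lane count: 128 div 32 = 4
N=21: ⌈21/4⌉ = 6 iters; last vl = 21 − 5×4 = 1

[iterations, last_vl] = [6, 1]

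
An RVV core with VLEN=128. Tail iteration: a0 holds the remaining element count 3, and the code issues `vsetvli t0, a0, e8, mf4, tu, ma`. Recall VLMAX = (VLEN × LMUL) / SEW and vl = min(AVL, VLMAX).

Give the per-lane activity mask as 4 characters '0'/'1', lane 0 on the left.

VLMAX = (128 × 1/4) / 8 = 4 lanes
AVL=3 ≤ VLMAX=4, so vl = 3
bits (lane 0 leftmost): 1110

predicate = 1110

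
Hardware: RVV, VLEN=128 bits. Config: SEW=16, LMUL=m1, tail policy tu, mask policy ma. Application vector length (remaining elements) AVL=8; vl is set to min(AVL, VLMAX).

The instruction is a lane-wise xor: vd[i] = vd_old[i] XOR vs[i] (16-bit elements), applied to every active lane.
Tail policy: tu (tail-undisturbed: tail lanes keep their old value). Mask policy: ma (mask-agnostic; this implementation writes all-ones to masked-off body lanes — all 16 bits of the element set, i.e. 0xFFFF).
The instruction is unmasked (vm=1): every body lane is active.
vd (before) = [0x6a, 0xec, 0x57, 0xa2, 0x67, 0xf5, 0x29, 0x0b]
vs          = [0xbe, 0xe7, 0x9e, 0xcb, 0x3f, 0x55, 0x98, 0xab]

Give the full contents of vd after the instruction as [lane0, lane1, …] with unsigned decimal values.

vd = [212, 11, 201, 105, 88, 160, 177, 160]

VLMAX = VLEN×LMUL/SEW = 128×1/16 = 8
AVL=8 ≤ VLMAX=8, so vl = 8
lane  0: xor(0x6a,0xbe) ⇒ 0xd4
lane  1: xor(0xec,0xe7) ⇒ 0x0b
lane  2: xor(0x57,0x9e) ⇒ 0xc9
lane  3: xor(0xa2,0xcb) ⇒ 0x69
lane  4: xor(0x67,0x3f) ⇒ 0x58
lane  5: xor(0xf5,0x55) ⇒ 0xa0
lane  6: xor(0x29,0x98) ⇒ 0xb1
lane  7: xor(0x0b,0xab) ⇒ 0xa0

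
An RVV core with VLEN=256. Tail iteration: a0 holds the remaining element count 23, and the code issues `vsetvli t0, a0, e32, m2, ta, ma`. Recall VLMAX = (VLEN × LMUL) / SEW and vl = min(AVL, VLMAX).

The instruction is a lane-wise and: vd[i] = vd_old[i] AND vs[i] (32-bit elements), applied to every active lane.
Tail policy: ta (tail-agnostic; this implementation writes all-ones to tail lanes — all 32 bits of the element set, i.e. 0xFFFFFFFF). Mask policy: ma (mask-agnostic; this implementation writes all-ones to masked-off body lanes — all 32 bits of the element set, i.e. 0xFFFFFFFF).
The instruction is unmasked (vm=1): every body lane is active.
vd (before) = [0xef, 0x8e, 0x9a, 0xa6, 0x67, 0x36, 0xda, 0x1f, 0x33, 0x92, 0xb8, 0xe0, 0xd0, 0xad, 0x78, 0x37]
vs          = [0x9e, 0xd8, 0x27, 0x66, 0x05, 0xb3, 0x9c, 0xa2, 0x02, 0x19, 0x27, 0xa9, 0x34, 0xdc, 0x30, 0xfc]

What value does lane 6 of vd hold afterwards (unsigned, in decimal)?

VLMAX = VLEN×LMUL/SEW = 256×2/32 = 16
AVL=23 > VLMAX=16, so vl = 16
lane  0: and(0xef,0x9e) ⇒ 0x8e
lane  1: and(0x8e,0xd8) ⇒ 0x88
lane  2: and(0x9a,0x27) ⇒ 0x02
lane  3: and(0xa6,0x66) ⇒ 0x26
lane  4: and(0x67,0x05) ⇒ 0x05
lane  5: and(0x36,0xb3) ⇒ 0x32
lane  6: and(0xda,0x9c) ⇒ 0x98
lane  7: and(0x1f,0xa2) ⇒ 0x02
lane  8: and(0x33,0x02) ⇒ 0x02
lane  9: and(0x92,0x19) ⇒ 0x10
lane 10: and(0xb8,0x27) ⇒ 0x20
lane 11: and(0xe0,0xa9) ⇒ 0xa0
lane 12: and(0xd0,0x34) ⇒ 0x10
lane 13: and(0xad,0xdc) ⇒ 0x8c
lane 14: and(0x78,0x30) ⇒ 0x30
lane 15: and(0x37,0xfc) ⇒ 0x34

vd[6] = 152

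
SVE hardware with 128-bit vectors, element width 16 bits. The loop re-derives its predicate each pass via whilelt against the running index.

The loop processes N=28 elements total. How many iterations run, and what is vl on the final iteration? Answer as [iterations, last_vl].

128-bit reg / 16-bit elem → 8 lanes
28 elements at 8/iter → 4 passes, remainder 4 on the last

[iterations, last_vl] = [4, 4]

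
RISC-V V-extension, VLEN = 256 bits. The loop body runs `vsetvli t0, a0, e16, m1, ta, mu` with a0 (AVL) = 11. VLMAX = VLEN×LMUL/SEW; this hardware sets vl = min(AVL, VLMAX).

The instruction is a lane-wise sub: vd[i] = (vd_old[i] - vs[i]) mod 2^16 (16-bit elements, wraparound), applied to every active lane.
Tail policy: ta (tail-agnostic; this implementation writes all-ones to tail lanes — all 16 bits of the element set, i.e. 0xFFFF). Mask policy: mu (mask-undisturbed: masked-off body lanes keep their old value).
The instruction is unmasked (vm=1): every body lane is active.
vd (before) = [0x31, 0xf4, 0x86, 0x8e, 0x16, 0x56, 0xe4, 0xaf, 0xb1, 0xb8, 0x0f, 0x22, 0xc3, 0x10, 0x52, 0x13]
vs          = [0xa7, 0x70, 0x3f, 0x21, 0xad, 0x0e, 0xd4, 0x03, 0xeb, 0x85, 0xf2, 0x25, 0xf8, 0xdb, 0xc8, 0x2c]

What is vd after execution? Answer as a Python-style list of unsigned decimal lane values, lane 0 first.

VLMAX = (256 × 1) / 16 = 16 lanes
AVL=11 ≤ VLMAX=16, so vl = 11
  i=0: sub(0x31,0xa7) → 65418
  i=1: sub(0xf4,0x70) → 132
  i=2: sub(0x86,0x3f) → 71
  i=3: sub(0x8e,0x21) → 109
  i=4: sub(0x16,0xad) → 65385
  i=5: sub(0x56,0x0e) → 72
  i=6: sub(0xe4,0xd4) → 16
  i=7: sub(0xaf,0x03) → 172
  i=8: sub(0xb1,0xeb) → 65478
  i=9: sub(0xb8,0x85) → 51
  i=10: sub(0x0f,0xf2) → 65309
  i=11: tail/ones → 65535
  i=12: tail/ones → 65535
  i=13: tail/ones → 65535
  i=14: tail/ones → 65535
  i=15: tail/ones → 65535

vd = [65418, 132, 71, 109, 65385, 72, 16, 172, 65478, 51, 65309, 65535, 65535, 65535, 65535, 65535]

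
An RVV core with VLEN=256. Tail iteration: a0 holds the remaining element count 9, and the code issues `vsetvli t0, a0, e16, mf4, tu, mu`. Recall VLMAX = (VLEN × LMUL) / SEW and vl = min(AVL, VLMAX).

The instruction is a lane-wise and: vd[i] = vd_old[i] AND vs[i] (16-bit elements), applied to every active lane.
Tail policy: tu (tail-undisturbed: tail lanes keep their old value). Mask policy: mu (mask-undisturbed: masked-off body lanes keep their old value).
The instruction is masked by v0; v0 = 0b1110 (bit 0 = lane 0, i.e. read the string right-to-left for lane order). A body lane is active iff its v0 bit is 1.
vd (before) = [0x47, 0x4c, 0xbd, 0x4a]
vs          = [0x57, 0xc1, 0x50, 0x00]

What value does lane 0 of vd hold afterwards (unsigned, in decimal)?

lanes per group: 256·1/4/16 = 4
vl ← min(9, 4) = 4
vd[0] mask-off/keep -> 0x47
vd[1] and(0x4c,0xc1) -> 0x40
vd[2] and(0xbd,0x50) -> 0x10
vd[3] and(0x4a,0x00) -> 0x00

vd[0] = 71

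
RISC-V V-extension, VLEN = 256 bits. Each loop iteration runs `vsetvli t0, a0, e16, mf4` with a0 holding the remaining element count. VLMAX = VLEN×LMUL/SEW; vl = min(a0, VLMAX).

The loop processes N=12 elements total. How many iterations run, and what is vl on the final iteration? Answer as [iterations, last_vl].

[iterations, last_vl] = [3, 4]

lanes per group: 256·1/4/16 = 4
N=12: ⌈12/4⌉ = 3 iters; last vl = 12 − 2×4 = 4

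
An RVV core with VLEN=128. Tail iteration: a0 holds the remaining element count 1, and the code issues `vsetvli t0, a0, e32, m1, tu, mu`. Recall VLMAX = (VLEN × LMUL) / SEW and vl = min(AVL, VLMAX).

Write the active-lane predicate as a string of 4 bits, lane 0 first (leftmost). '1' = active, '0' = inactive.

predicate = 1000

lanes per group: 128·1/32 = 4
AVL=1 ≤ VLMAX=4, so vl = 1
bits (lane 0 leftmost): 1000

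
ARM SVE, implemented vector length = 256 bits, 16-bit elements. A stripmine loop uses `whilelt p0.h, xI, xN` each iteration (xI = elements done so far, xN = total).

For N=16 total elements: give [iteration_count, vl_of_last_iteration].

256-bit reg / 16-bit elem → 16 lanes
16 elements at 16/iter → 1 passes, remainder 16 on the last

[iterations, last_vl] = [1, 16]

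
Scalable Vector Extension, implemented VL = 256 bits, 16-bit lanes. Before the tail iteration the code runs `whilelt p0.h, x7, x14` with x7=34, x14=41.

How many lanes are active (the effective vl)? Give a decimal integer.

register lanes = 256/16 = 16
p0[j] = (34+j < 41); true for j=0..6 → 7 lanes set

vl = 7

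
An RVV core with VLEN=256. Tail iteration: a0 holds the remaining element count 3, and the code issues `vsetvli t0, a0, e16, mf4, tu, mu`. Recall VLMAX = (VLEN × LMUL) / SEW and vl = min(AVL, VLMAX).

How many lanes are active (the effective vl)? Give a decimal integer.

vl = 3

VLMAX = (256 × 1/4) / 16 = 4 lanes
vl = min(AVL, VLMAX) = min(3, 4) = 3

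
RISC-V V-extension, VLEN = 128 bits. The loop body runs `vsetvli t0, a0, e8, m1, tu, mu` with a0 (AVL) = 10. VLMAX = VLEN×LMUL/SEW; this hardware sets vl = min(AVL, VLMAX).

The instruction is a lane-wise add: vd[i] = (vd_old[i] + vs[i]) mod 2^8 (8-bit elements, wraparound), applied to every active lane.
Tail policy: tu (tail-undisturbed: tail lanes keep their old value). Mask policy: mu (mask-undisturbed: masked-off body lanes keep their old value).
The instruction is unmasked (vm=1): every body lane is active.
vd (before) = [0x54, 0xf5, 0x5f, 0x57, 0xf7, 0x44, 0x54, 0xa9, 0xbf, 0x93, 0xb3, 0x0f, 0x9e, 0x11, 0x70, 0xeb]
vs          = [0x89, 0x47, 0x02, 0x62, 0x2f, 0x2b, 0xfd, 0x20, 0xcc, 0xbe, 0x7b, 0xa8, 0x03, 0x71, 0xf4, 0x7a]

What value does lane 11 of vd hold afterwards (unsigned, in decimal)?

vd[11] = 15

VLMAX = (128 × 1) / 8 = 16 lanes
vl ← min(10, 16) = 10
vd[0] add(0x54,0x89) -> 0xdd
vd[1] add(0xf5,0x47) -> 0x3c
vd[2] add(0x5f,0x02) -> 0x61
vd[3] add(0x57,0x62) -> 0xb9
vd[4] add(0xf7,0x2f) -> 0x26
vd[5] add(0x44,0x2b) -> 0x6f
vd[6] add(0x54,0xfd) -> 0x51
vd[7] add(0xa9,0x20) -> 0xc9
vd[8] add(0xbf,0xcc) -> 0x8b
vd[9] add(0x93,0xbe) -> 0x51
vd[10] tail/keep -> 0xb3
vd[11] tail/keep -> 0x0f
vd[12] tail/keep -> 0x9e
vd[13] tail/keep -> 0x11
vd[14] tail/keep -> 0x70
vd[15] tail/keep -> 0xeb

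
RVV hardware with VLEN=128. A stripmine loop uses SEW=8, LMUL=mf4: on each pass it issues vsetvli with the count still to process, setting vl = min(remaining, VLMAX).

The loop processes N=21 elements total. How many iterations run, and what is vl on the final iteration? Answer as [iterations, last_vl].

VLMAX = (128 × 1/4) / 8 = 4 lanes
iterations = ceil(21/4) = 6; final-pass vl = 1

[iterations, last_vl] = [6, 1]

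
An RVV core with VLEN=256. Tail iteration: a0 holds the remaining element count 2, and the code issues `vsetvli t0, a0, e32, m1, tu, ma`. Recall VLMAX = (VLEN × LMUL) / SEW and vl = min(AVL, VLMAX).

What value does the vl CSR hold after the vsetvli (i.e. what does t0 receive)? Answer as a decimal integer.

vl = 2

VLMAX = VLEN×LMUL/SEW = 256×1/32 = 8
vl = min(AVL, VLMAX) = min(2, 8) = 2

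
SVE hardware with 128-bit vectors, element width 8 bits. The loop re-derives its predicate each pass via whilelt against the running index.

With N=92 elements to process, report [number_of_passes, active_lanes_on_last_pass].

128-bit reg / 8-bit elem → 16 lanes
iterations = ceil(92/16) = 6; final-pass vl = 12

[iterations, last_vl] = [6, 12]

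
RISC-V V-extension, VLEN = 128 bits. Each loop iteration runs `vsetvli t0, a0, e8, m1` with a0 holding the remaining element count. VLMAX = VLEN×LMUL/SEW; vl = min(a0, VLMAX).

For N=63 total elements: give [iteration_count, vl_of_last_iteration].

[iterations, last_vl] = [4, 15]

VLMAX = (128 × 1) / 8 = 16 lanes
N=63: ⌈63/16⌉ = 4 iters; last vl = 63 − 3×16 = 15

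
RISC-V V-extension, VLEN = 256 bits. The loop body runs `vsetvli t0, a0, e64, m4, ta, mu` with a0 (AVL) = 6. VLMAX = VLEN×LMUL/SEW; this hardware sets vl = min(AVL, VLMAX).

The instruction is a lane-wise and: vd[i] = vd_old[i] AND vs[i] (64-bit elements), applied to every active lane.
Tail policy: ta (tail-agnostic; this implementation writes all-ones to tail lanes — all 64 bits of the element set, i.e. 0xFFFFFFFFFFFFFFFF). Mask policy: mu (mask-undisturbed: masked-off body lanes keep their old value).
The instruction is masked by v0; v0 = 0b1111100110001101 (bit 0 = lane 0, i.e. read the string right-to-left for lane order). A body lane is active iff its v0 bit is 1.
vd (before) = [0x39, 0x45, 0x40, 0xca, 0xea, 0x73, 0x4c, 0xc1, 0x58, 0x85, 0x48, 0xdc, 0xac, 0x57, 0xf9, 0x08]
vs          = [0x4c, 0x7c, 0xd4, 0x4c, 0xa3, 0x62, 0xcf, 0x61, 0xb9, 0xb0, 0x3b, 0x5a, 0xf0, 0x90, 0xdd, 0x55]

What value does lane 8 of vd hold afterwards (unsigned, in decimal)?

vd[8] = 18446744073709551615

VLMAX = (256 × 4) / 64 = 16 lanes
AVL=6 ≤ VLMAX=16, so vl = 6
lane  0: and(0x39,0x4c) ⇒ 0x08
lane  1: mask-off/keep ⇒ 0x45
lane  2: and(0x40,0xd4) ⇒ 0x40
lane  3: and(0xca,0x4c) ⇒ 0x48
lane  4: mask-off/keep ⇒ 0xea
lane  5: mask-off/keep ⇒ 0x73
lane  6: tail/ones ⇒ 0xffffffffffffffff
lane  7: tail/ones ⇒ 0xffffffffffffffff
lane  8: tail/ones ⇒ 0xffffffffffffffff
lane  9: tail/ones ⇒ 0xffffffffffffffff
lane 10: tail/ones ⇒ 0xffffffffffffffff
lane 11: tail/ones ⇒ 0xffffffffffffffff
lane 12: tail/ones ⇒ 0xffffffffffffffff
lane 13: tail/ones ⇒ 0xffffffffffffffff
lane 14: tail/ones ⇒ 0xffffffffffffffff
lane 15: tail/ones ⇒ 0xffffffffffffffff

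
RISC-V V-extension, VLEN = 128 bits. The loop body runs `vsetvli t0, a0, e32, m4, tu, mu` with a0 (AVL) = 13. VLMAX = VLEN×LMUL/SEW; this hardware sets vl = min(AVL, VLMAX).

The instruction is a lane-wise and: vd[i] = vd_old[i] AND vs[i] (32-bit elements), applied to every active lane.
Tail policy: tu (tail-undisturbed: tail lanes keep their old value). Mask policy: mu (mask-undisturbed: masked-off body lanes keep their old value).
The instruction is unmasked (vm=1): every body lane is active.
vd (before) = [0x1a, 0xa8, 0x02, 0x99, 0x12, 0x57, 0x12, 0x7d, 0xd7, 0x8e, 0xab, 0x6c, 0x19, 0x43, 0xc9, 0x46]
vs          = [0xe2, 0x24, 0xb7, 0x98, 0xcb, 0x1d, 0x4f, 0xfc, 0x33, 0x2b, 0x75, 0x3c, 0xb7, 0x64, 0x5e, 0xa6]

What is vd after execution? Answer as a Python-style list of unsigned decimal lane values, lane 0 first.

VLMAX = VLEN×LMUL/SEW = 128×4/32 = 16
vl ← min(13, 16) = 13
[0] and(0x1a,0xe2) = 0x02
[1] and(0xa8,0x24) = 0x20
[2] and(0x02,0xb7) = 0x02
[3] and(0x99,0x98) = 0x98
[4] and(0x12,0xcb) = 0x02
[5] and(0x57,0x1d) = 0x15
[6] and(0x12,0x4f) = 0x02
[7] and(0x7d,0xfc) = 0x7c
[8] and(0xd7,0x33) = 0x13
[9] and(0x8e,0x2b) = 0x0a
[10] and(0xab,0x75) = 0x21
[11] and(0x6c,0x3c) = 0x2c
[12] and(0x19,0xb7) = 0x11
[13] tail/keep = 0x43
[14] tail/keep = 0xc9
[15] tail/keep = 0x46

vd = [2, 32, 2, 152, 2, 21, 2, 124, 19, 10, 33, 44, 17, 67, 201, 70]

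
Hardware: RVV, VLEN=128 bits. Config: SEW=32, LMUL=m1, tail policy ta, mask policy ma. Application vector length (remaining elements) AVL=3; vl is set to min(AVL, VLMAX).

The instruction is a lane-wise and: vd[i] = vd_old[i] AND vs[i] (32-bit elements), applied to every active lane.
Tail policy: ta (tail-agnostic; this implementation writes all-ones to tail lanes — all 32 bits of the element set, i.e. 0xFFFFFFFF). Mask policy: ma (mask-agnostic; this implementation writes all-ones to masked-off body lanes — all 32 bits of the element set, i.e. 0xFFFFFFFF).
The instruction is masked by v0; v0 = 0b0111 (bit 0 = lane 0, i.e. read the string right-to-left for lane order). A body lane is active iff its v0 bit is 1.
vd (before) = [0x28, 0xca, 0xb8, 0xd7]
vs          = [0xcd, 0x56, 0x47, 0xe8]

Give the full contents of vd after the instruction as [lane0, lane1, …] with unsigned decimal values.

vd = [8, 66, 0, 4294967295]

lanes per group: 128·1/32 = 4
vl ← min(3, 4) = 3
  i=0: and(0x28,0xcd) → 8
  i=1: and(0xca,0x56) → 66
  i=2: and(0xb8,0x47) → 0
  i=3: tail/ones → 4294967295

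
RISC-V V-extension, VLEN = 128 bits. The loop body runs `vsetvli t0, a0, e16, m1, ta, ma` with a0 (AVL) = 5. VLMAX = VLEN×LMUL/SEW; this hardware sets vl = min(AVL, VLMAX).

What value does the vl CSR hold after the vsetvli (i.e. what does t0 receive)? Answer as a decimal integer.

lanes per group: 128·1/16 = 8
vl ← min(5, 8) = 5

vl = 5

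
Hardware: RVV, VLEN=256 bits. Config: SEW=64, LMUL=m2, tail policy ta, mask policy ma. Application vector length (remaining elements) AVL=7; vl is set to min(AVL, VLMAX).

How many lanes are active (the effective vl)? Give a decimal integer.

vl = 7

lanes per group: 256·2/64 = 8
vl = min(AVL, VLMAX) = min(7, 8) = 7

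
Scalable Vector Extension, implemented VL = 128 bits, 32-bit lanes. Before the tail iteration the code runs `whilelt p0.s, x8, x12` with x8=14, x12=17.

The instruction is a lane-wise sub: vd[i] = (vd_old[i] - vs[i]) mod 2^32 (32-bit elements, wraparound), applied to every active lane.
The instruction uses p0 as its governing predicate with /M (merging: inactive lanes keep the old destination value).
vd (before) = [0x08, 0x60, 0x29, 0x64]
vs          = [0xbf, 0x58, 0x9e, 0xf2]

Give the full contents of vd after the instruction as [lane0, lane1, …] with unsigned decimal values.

128-bit reg / 32-bit elem → 4 lanes
whilelt: lane j active iff 14+j < 17 → j < 3 → 3 active
lane  0: sub(0x08,0xbf) ⇒ 0xffffff49
lane  1: sub(0x60,0x58) ⇒ 0x08
lane  2: sub(0x29,0x9e) ⇒ 0xffffff8b
lane  3: tail/keep ⇒ 0x64

vd = [4294967113, 8, 4294967179, 100]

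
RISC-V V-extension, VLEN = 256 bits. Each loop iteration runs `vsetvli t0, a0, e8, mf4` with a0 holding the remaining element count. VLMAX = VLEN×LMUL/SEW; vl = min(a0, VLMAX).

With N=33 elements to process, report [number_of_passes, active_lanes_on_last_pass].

[iterations, last_vl] = [5, 1]

lanes per group: 256·1/4/8 = 8
N=33: ⌈33/8⌉ = 5 iters; last vl = 33 − 4×8 = 1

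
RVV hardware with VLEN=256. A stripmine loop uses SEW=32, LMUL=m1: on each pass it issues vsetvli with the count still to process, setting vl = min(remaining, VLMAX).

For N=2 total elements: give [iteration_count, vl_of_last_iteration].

[iterations, last_vl] = [1, 2]

lanes per group: 256·1/32 = 8
iterations = ceil(2/8) = 1; final-pass vl = 2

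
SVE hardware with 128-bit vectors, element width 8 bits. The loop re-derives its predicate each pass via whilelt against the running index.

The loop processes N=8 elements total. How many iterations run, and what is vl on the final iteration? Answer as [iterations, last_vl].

[iterations, last_vl] = [1, 8]

lane count: 128 div 8 = 16
8 elements at 16/iter → 1 passes, remainder 8 on the last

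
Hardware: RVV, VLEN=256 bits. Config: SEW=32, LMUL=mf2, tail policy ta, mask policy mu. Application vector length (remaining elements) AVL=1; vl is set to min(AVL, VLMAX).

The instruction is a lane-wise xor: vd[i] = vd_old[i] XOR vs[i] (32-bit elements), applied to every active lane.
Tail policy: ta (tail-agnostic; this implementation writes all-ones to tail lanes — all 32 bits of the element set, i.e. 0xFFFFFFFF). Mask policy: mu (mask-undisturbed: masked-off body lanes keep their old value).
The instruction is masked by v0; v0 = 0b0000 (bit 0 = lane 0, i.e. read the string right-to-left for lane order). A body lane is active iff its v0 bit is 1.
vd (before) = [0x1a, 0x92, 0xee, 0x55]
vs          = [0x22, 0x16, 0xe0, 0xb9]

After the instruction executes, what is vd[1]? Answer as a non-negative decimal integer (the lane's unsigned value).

lanes per group: 256·1/2/32 = 4
vl ← min(1, 4) = 1
lane  0: mask-off/keep ⇒ 0x1a
lane  1: tail/ones ⇒ 0xffffffff
lane  2: tail/ones ⇒ 0xffffffff
lane  3: tail/ones ⇒ 0xffffffff

vd[1] = 4294967295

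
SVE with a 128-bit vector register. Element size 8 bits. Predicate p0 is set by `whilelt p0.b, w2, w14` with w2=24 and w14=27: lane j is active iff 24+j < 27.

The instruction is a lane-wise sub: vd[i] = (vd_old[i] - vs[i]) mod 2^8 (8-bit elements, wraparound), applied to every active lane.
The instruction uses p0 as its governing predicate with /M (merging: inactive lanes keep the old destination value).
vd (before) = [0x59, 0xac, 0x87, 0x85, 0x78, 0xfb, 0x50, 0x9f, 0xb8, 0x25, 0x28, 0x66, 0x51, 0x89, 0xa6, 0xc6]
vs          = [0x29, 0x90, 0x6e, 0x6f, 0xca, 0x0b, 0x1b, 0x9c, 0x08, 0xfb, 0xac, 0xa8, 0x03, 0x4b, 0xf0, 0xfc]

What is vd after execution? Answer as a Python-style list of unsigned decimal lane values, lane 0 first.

lane count: 128 div 8 = 16
p0[j] = (24+j < 27); true for j=0..2 → 3 lanes set
lane  0: sub(0x59,0x29) ⇒ 0x30
lane  1: sub(0xac,0x90) ⇒ 0x1c
lane  2: sub(0x87,0x6e) ⇒ 0x19
lane  3: tail/keep ⇒ 0x85
lane  4: tail/keep ⇒ 0x78
lane  5: tail/keep ⇒ 0xfb
lane  6: tail/keep ⇒ 0x50
lane  7: tail/keep ⇒ 0x9f
lane  8: tail/keep ⇒ 0xb8
lane  9: tail/keep ⇒ 0x25
lane 10: tail/keep ⇒ 0x28
lane 11: tail/keep ⇒ 0x66
lane 12: tail/keep ⇒ 0x51
lane 13: tail/keep ⇒ 0x89
lane 14: tail/keep ⇒ 0xa6
lane 15: tail/keep ⇒ 0xc6

vd = [48, 28, 25, 133, 120, 251, 80, 159, 184, 37, 40, 102, 81, 137, 166, 198]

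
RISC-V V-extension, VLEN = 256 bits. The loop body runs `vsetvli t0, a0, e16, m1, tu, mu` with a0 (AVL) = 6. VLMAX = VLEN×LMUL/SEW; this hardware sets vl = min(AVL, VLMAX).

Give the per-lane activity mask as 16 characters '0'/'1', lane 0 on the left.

VLMAX = VLEN×LMUL/SEW = 256×1/16 = 16
vl ← min(6, 16) = 6
bits (lane 0 leftmost): 1111110000000000

predicate = 1111110000000000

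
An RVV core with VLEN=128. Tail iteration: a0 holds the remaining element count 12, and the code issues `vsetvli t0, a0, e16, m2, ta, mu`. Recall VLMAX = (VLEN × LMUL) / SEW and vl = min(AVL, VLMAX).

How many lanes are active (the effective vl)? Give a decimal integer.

vl = 12

lanes per group: 128·2/16 = 16
vl ← min(12, 16) = 12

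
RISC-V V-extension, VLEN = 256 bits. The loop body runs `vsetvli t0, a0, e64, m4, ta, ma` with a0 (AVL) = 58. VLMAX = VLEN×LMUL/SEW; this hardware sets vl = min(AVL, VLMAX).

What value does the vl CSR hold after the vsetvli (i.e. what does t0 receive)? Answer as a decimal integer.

vl = 16

lanes per group: 256·4/64 = 16
vl ← min(58, 16) = 16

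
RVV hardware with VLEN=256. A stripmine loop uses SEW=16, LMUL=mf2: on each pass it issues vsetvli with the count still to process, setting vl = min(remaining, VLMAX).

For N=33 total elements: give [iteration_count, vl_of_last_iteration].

lanes per group: 256·1/2/16 = 8
33 elements at 8/iter → 5 passes, remainder 1 on the last

[iterations, last_vl] = [5, 1]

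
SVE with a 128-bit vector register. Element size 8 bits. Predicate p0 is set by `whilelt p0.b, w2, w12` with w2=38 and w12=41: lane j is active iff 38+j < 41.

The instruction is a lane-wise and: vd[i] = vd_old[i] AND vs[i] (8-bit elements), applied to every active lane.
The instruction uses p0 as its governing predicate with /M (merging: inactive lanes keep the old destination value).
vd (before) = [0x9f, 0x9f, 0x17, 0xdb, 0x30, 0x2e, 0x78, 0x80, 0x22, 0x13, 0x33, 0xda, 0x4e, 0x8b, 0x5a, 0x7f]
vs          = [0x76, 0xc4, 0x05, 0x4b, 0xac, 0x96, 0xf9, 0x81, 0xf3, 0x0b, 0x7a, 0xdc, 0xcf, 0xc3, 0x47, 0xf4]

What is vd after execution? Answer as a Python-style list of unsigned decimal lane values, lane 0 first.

128-bit reg / 8-bit elem → 16 lanes
active while 38+j < 41, i.e. j ∈ [0,3) capped at 16 ⇒ 3
  i=0: and(0x9f,0x76) → 22
  i=1: and(0x9f,0xc4) → 132
  i=2: and(0x17,0x05) → 5
  i=3: tail/keep → 219
  i=4: tail/keep → 48
  i=5: tail/keep → 46
  i=6: tail/keep → 120
  i=7: tail/keep → 128
  i=8: tail/keep → 34
  i=9: tail/keep → 19
  i=10: tail/keep → 51
  i=11: tail/keep → 218
  i=12: tail/keep → 78
  i=13: tail/keep → 139
  i=14: tail/keep → 90
  i=15: tail/keep → 127

vd = [22, 132, 5, 219, 48, 46, 120, 128, 34, 19, 51, 218, 78, 139, 90, 127]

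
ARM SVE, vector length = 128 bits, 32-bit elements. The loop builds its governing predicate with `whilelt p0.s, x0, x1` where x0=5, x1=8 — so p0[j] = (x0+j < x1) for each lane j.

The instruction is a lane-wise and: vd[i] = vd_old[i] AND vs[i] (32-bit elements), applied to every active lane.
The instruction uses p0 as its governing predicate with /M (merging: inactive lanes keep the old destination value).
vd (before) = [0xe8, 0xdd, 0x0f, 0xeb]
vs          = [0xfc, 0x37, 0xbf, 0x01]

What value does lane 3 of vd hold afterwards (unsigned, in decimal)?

register lanes = 128/32 = 4
active while 5+j < 8, i.e. j ∈ [0,3) capped at 4 ⇒ 3
vd[0] and(0xe8,0xfc) -> 0xe8
vd[1] and(0xdd,0x37) -> 0x15
vd[2] and(0x0f,0xbf) -> 0x0f
vd[3] tail/keep -> 0xeb

vd[3] = 235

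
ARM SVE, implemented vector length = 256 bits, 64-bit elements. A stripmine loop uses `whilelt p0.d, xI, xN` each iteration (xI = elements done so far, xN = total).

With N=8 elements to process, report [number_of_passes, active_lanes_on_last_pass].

[iterations, last_vl] = [2, 4]

lane count: 256 div 64 = 4
iterations = ceil(8/4) = 2; final-pass vl = 4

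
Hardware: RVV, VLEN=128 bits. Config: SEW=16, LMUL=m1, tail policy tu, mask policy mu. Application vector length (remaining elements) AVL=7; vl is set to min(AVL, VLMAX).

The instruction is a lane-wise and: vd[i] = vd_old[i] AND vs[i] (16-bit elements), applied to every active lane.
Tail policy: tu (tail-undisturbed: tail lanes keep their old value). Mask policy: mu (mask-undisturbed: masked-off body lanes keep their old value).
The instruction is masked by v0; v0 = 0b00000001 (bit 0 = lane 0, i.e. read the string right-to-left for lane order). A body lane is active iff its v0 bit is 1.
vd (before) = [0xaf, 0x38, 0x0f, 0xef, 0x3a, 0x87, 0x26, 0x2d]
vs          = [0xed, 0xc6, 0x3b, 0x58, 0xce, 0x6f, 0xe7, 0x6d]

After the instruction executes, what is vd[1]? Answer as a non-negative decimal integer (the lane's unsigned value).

VLMAX = (128 × 1) / 16 = 8 lanes
vl = min(AVL, VLMAX) = min(7, 8) = 7
vd[0] and(0xaf,0xed) -> 0xad
vd[1] mask-off/keep -> 0x38
vd[2] mask-off/keep -> 0x0f
vd[3] mask-off/keep -> 0xef
vd[4] mask-off/keep -> 0x3a
vd[5] mask-off/keep -> 0x87
vd[6] mask-off/keep -> 0x26
vd[7] tail/keep -> 0x2d

vd[1] = 56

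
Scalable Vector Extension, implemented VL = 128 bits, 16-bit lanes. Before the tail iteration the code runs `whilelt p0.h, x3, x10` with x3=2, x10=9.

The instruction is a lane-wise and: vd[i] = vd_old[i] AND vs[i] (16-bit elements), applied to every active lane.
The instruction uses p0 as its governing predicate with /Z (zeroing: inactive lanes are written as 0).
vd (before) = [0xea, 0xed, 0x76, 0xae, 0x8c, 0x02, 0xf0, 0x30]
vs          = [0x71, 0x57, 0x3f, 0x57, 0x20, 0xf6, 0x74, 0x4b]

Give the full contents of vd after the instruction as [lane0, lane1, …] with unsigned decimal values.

128-bit reg / 16-bit elem → 8 lanes
whilelt: lane j active iff 2+j < 9 → j < 7 → 7 active
[0] and(0xea,0x71) = 0x60
[1] and(0xed,0x57) = 0x45
[2] and(0x76,0x3f) = 0x36
[3] and(0xae,0x57) = 0x06
[4] and(0x8c,0x20) = 0x00
[5] and(0x02,0xf6) = 0x02
[6] and(0xf0,0x74) = 0x70
[7] tail/zero = 0x00

vd = [96, 69, 54, 6, 0, 2, 112, 0]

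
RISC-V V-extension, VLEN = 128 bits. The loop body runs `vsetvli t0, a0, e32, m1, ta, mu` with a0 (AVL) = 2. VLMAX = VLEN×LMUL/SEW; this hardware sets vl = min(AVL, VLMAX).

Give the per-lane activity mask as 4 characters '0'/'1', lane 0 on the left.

predicate = 1100

VLMAX = (128 × 1) / 32 = 4 lanes
vl ← min(2, 4) = 2
bits (lane 0 leftmost): 1100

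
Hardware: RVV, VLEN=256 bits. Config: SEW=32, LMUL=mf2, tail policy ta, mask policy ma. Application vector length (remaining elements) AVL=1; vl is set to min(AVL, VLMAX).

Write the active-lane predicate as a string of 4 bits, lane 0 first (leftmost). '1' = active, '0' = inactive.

predicate = 1000

VLMAX = (256 × 1/2) / 32 = 4 lanes
vl ← min(1, 4) = 1
bits (lane 0 leftmost): 1000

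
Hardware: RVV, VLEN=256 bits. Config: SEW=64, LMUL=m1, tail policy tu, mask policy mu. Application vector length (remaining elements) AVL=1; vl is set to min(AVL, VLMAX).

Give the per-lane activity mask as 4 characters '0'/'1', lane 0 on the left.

VLMAX = (256 × 1) / 64 = 4 lanes
vl = min(AVL, VLMAX) = min(1, 4) = 1
bits (lane 0 leftmost): 1000

predicate = 1000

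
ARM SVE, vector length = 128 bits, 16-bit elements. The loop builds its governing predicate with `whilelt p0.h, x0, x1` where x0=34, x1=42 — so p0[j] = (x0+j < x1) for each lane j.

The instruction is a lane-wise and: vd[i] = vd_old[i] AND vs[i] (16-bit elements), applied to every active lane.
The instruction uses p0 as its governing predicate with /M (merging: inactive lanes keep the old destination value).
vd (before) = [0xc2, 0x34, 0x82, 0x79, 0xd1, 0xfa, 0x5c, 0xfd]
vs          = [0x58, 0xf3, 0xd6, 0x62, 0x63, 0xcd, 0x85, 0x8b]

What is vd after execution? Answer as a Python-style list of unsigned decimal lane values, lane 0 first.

register lanes = 128/16 = 8
active while 34+j < 42, i.e. j ∈ [0,8) capped at 8 ⇒ 8
vd[0] and(0xc2,0x58) -> 0x40
vd[1] and(0x34,0xf3) -> 0x30
vd[2] and(0x82,0xd6) -> 0x82
vd[3] and(0x79,0x62) -> 0x60
vd[4] and(0xd1,0x63) -> 0x41
vd[5] and(0xfa,0xcd) -> 0xc8
vd[6] and(0x5c,0x85) -> 0x04
vd[7] and(0xfd,0x8b) -> 0x89

vd = [64, 48, 130, 96, 65, 200, 4, 137]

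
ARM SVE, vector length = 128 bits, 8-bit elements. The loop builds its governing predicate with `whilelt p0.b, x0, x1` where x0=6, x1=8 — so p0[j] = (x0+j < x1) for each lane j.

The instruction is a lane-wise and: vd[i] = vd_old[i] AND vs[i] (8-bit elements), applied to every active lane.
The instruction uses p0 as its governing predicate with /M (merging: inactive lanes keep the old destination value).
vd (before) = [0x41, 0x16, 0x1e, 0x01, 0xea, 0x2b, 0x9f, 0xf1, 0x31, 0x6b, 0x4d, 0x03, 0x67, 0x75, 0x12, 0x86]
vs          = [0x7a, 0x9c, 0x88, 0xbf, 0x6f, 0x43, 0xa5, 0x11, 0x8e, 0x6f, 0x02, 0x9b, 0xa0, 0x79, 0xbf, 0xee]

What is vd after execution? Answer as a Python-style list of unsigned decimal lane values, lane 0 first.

lane count: 128 div 8 = 16
whilelt: lane j active iff 6+j < 8 → j < 2 → 2 active
lane  0: and(0x41,0x7a) ⇒ 0x40
lane  1: and(0x16,0x9c) ⇒ 0x14
lane  2: tail/keep ⇒ 0x1e
lane  3: tail/keep ⇒ 0x01
lane  4: tail/keep ⇒ 0xea
lane  5: tail/keep ⇒ 0x2b
lane  6: tail/keep ⇒ 0x9f
lane  7: tail/keep ⇒ 0xf1
lane  8: tail/keep ⇒ 0x31
lane  9: tail/keep ⇒ 0x6b
lane 10: tail/keep ⇒ 0x4d
lane 11: tail/keep ⇒ 0x03
lane 12: tail/keep ⇒ 0x67
lane 13: tail/keep ⇒ 0x75
lane 14: tail/keep ⇒ 0x12
lane 15: tail/keep ⇒ 0x86

vd = [64, 20, 30, 1, 234, 43, 159, 241, 49, 107, 77, 3, 103, 117, 18, 134]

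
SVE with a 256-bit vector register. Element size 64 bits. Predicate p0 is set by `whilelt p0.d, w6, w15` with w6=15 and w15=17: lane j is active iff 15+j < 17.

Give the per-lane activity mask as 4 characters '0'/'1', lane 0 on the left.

predicate = 1100

lane count: 256 div 64 = 4
whilelt: lane j active iff 15+j < 17 → j < 2 → 2 active
bits (lane 0 leftmost): 1100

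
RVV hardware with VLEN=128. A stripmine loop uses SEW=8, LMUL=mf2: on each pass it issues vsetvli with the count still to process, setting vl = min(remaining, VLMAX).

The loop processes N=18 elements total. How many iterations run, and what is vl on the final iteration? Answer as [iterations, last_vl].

[iterations, last_vl] = [3, 2]

VLMAX = VLEN×LMUL/SEW = 128×1/2/8 = 8
N=18: ⌈18/8⌉ = 3 iters; last vl = 18 − 2×8 = 2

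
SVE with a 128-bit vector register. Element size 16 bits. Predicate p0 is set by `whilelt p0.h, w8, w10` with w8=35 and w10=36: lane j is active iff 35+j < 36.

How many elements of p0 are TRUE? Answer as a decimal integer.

128-bit reg / 16-bit elem → 8 lanes
active while 35+j < 36, i.e. j ∈ [0,1) capped at 8 ⇒ 1

vl = 1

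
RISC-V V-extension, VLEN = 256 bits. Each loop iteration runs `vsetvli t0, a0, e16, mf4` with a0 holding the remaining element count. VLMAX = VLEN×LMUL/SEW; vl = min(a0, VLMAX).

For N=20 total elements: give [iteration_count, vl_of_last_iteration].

[iterations, last_vl] = [5, 4]

lanes per group: 256·1/4/16 = 4
iterations = ceil(20/4) = 5; final-pass vl = 4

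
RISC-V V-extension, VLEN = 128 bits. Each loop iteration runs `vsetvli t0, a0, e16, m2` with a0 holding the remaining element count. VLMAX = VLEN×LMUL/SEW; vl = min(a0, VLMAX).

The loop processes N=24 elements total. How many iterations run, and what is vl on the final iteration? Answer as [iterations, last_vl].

[iterations, last_vl] = [2, 8]

VLMAX = (128 × 2) / 16 = 16 lanes
iterations = ceil(24/16) = 2; final-pass vl = 8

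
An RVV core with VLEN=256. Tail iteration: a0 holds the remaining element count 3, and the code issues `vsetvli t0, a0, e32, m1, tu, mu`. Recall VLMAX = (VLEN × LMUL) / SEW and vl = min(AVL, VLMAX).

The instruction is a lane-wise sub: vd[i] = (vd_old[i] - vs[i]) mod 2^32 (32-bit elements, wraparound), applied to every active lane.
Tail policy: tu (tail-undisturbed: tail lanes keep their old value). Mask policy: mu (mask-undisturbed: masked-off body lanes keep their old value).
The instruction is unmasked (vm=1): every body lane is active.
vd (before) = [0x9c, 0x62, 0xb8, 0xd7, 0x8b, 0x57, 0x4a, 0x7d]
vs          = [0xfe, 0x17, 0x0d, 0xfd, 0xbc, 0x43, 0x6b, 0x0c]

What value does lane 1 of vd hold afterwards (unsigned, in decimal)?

VLMAX = VLEN×LMUL/SEW = 256×1/32 = 8
vl = min(AVL, VLMAX) = min(3, 8) = 3
lane  0: sub(0x9c,0xfe) ⇒ 0xffffff9e
lane  1: sub(0x62,0x17) ⇒ 0x4b
lane  2: sub(0xb8,0x0d) ⇒ 0xab
lane  3: tail/keep ⇒ 0xd7
lane  4: tail/keep ⇒ 0x8b
lane  5: tail/keep ⇒ 0x57
lane  6: tail/keep ⇒ 0x4a
lane  7: tail/keep ⇒ 0x7d

vd[1] = 75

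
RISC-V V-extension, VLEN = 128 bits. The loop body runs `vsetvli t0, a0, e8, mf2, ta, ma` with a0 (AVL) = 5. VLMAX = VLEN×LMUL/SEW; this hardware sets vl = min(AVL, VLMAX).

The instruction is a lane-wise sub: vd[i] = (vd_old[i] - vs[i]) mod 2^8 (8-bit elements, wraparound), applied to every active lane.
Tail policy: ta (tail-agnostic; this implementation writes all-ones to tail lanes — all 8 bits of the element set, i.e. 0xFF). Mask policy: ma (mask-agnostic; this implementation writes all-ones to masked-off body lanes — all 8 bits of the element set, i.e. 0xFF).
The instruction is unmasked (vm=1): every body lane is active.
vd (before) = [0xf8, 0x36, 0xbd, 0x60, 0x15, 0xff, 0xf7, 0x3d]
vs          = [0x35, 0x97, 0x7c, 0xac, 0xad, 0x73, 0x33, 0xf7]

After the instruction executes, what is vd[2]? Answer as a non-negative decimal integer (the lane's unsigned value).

vd[2] = 65

VLMAX = VLEN×LMUL/SEW = 128×1/2/8 = 8
vl ← min(5, 8) = 5
  i=0: sub(0xf8,0x35) → 195
  i=1: sub(0x36,0x97) → 159
  i=2: sub(0xbd,0x7c) → 65
  i=3: sub(0x60,0xac) → 180
  i=4: sub(0x15,0xad) → 104
  i=5: tail/ones → 255
  i=6: tail/ones → 255
  i=7: tail/ones → 255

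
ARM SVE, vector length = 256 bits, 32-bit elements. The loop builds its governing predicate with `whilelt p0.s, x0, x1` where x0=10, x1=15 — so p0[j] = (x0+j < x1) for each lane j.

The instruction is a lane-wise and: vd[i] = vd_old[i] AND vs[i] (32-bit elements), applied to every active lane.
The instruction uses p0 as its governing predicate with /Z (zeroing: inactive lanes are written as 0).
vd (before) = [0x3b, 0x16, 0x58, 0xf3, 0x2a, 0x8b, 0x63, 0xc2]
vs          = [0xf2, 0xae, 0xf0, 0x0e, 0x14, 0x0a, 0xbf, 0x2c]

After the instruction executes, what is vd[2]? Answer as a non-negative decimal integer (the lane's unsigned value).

vd[2] = 80

register lanes = 256/32 = 8
whilelt: lane j active iff 10+j < 15 → j < 5 → 5 active
  i=0: and(0x3b,0xf2) → 50
  i=1: and(0x16,0xae) → 6
  i=2: and(0x58,0xf0) → 80
  i=3: and(0xf3,0x0e) → 2
  i=4: and(0x2a,0x14) → 0
  i=5: tail/zero → 0
  i=6: tail/zero → 0
  i=7: tail/zero → 0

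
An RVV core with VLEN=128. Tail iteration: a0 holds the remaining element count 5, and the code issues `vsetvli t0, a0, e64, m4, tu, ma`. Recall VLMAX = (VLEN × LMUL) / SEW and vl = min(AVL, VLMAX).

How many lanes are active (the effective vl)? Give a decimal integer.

vl = 5

VLMAX = VLEN×LMUL/SEW = 128×4/64 = 8
AVL=5 ≤ VLMAX=8, so vl = 5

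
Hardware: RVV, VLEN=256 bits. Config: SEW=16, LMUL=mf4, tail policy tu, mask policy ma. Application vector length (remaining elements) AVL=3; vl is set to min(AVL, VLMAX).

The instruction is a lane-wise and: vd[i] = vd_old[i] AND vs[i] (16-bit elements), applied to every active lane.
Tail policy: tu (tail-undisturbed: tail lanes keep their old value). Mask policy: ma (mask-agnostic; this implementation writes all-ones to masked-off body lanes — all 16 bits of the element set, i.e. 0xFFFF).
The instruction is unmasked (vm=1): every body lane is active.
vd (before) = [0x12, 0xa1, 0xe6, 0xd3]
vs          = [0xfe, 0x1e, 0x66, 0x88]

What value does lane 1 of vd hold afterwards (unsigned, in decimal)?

VLMAX = VLEN×LMUL/SEW = 256×1/4/16 = 4
vl ← min(3, 4) = 3
[0] and(0x12,0xfe) = 0x12
[1] and(0xa1,0x1e) = 0x00
[2] and(0xe6,0x66) = 0x66
[3] tail/keep = 0xd3

vd[1] = 0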